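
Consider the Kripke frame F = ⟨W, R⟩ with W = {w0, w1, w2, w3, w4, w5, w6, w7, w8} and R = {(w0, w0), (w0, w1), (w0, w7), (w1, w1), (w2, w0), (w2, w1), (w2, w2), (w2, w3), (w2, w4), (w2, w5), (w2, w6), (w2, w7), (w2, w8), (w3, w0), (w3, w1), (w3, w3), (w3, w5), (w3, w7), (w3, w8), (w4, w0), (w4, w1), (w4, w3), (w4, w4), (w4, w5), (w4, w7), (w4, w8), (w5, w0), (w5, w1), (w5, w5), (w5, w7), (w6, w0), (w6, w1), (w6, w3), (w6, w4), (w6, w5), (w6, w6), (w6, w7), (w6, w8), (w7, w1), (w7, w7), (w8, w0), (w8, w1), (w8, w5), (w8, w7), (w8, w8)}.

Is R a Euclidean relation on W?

No

Euclidean: no — w0 R w1 and w0 R w7, but not w1 R w7.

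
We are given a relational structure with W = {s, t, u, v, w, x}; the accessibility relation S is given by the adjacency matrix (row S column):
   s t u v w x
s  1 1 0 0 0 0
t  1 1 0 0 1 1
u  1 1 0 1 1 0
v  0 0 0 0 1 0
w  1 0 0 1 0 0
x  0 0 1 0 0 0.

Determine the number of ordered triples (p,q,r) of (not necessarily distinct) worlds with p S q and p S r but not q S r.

Enumerating: (t,s,w), (t,s,x), (t,w,t), (t,w,w), (t,w,x), (t,x,s), (t,x,t), (t,x,w), (t,x,x), (u,s,v), (u,s,w), (u,t,v), … and 10 more.
Total: 22.

22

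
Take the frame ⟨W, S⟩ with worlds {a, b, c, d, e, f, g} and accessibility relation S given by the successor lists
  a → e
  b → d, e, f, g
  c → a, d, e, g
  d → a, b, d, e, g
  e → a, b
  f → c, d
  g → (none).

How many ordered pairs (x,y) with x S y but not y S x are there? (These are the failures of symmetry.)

Enumerating: (b,f), (b,g), (c,a), (c,d), (c,e), (c,g), (d,a), (d,e), (d,g), (f,c), (f,d).

11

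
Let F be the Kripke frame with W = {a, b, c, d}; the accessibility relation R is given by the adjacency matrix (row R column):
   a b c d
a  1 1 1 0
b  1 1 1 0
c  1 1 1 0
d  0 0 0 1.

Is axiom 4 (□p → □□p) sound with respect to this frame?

Yes

By correspondence theory, 4 is valid on a frame iff R is transitive.
Transitive: yes — every two-step R-path is closed by a direct edge.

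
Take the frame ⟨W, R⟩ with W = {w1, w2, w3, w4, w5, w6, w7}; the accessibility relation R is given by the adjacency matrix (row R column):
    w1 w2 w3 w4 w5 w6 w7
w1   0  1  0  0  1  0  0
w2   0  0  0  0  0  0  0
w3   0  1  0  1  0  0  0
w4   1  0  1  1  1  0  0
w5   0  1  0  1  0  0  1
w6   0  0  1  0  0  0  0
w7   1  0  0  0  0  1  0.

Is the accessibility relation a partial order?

Reflexive: no — w1 is not related to itself.
Transitive: no — w1 R w5 and w5 R w4, but not w1 R w4.
Antisymmetric: no — w3 R w4 and w4 R w3 with w3 ≠ w4.
So R is not a partial order.

No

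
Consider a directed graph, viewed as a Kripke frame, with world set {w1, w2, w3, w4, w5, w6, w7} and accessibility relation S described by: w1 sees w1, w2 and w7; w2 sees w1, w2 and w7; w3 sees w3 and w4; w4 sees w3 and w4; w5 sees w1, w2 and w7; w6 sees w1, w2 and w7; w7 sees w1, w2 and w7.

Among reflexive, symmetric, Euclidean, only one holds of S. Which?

Euclidean

Reflexive: no — w5 is not related to itself.
Symmetric: no — w5 S w1 but not w1 S w5.
Euclidean: yes — any two successors of a common world are S-related.
Only Euclidean holds.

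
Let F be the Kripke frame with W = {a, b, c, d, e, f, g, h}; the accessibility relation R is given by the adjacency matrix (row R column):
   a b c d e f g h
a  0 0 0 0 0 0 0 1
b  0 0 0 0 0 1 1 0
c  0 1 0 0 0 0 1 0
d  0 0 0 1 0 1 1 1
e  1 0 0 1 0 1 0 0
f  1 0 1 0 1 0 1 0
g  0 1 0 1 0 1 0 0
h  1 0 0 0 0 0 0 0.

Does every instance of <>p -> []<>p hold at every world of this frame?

No

The schema 5 characterises exactly the Euclidean frames.
Euclidean: no — d R f and d R h, but not f R h.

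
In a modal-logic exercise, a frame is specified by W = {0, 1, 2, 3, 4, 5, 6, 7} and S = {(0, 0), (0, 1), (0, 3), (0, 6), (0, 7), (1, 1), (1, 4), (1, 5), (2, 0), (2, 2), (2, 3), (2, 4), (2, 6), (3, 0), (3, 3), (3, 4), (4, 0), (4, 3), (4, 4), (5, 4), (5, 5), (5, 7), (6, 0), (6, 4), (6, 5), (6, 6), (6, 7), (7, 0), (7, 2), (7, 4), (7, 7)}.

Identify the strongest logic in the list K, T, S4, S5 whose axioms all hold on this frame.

Reflexive (axiom T): yes — every world is S-related to itself.
Transitive (axiom 4): no — 0 S 1 and 1 S 4, but not 0 S 4.
Euclidean (axiom 5): no — 0 S 1 and 0 S 3, but not 1 S 3.
So F validates K, T; S4 would additionally require S to be transitive. The strongest is T.

T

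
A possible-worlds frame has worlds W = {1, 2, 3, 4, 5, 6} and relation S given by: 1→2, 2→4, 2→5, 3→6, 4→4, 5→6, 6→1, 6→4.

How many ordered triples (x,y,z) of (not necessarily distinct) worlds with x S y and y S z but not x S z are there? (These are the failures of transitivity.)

8

Enumerating: (1,2,4), (1,2,5), (2,5,6), (3,6,1), (3,6,4), (5,6,1), (5,6,4), (6,1,2).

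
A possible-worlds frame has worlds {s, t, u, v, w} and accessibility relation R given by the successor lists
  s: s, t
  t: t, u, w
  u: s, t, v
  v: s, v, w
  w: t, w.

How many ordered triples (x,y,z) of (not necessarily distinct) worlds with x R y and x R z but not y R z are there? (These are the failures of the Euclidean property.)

Enumerating: (s,t,s), (t,u,u), (t,u,w), (t,w,u), (u,s,v), (u,t,s), (u,t,v), (u,v,t), (v,s,v), (v,s,w), (v,w,s), (v,w,v).

12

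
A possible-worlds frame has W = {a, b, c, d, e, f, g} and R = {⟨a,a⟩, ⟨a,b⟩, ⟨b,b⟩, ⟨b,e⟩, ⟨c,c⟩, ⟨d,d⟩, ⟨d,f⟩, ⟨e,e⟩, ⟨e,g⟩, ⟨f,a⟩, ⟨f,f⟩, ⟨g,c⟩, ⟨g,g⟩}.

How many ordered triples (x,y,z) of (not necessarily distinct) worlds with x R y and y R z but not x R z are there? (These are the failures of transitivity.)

5

Enumerating: (a,b,e), (b,e,g), (d,f,a), (e,g,c), (f,a,b).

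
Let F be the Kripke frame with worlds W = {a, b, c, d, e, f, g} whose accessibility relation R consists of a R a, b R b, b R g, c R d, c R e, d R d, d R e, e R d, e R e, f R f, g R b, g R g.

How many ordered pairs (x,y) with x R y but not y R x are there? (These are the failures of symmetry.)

2

Enumerating: (c,d), (c,e).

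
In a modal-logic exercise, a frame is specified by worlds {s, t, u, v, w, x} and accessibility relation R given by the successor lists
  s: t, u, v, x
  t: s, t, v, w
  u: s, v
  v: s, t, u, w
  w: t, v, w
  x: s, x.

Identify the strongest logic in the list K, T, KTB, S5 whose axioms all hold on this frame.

Reflexive (axiom T): no — s is not related to itself.
Symmetric (axiom B): yes — every pair in R has its reverse in R.
Euclidean (axiom 5): no — s R t and s R u, but not t R u.
So F validates K; T would additionally require R to be reflexive. The strongest is K.

K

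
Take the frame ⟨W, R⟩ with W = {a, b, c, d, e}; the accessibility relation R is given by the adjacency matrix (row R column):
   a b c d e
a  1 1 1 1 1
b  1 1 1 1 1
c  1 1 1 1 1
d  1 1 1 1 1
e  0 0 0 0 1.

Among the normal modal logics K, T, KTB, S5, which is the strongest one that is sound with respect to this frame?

T

Reflexive (axiom T): yes — every world is R-related to itself.
Symmetric (axiom B): no — a R e but not e R a.
Euclidean (axiom 5): no — a R e and a R b, but not e R b.
So F validates K, T; KTB would additionally require R to be symmetric. The strongest is T.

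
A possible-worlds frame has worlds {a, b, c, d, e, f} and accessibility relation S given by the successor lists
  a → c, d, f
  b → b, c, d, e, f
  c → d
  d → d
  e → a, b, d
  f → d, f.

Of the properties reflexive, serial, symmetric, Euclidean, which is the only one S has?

serial

Reflexive: no — a is not related to itself.
Serial: yes — every world has a successor (e.g. a S c).
Symmetric: no — a S c but not c S a.
Euclidean: no — a S c and a S f, but not c S f.
Only serial holds.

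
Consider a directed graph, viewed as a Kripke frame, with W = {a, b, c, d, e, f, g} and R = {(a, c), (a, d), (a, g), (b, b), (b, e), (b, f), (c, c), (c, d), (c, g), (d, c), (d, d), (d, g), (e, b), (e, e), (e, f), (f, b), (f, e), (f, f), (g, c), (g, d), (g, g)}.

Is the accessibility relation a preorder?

Reflexive: no — a is not related to itself.
Transitive: yes — every two-step R-path is closed by a direct edge.
So R is not a preorder.

No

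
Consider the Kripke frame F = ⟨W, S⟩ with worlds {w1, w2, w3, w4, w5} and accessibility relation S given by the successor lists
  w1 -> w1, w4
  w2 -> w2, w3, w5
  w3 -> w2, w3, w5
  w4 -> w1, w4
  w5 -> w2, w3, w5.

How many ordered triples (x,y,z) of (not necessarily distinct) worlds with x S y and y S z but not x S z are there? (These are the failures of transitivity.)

0

S is transitive; there are no such tuples.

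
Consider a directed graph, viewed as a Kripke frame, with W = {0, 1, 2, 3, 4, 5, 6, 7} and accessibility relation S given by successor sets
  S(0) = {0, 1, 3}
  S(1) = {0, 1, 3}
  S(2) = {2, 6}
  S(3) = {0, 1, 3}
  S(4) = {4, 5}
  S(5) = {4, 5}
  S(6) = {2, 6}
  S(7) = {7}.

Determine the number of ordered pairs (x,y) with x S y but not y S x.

0

S is symmetric; there are no such tuples.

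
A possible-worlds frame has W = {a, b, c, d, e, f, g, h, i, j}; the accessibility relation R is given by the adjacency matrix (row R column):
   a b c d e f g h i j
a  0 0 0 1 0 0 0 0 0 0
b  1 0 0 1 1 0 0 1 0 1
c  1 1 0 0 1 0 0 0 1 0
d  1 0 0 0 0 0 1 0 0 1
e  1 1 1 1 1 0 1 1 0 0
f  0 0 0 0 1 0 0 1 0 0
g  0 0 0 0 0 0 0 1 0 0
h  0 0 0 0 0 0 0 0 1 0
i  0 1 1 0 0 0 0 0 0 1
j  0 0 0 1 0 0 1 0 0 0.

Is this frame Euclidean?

Euclidean: no — b R a and b R e, but not a R e.

No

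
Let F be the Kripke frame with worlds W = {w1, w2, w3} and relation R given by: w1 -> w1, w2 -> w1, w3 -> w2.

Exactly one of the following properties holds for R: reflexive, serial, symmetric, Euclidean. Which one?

serial

Reflexive: no — w2 is not related to itself.
Serial: yes — every world has a successor (e.g. w1 R w1).
Symmetric: no — w2 R w1 but not w1 R w2.
Euclidean: no — w3 R w2 and w3 R w2, but not w2 R w2.
Only serial holds.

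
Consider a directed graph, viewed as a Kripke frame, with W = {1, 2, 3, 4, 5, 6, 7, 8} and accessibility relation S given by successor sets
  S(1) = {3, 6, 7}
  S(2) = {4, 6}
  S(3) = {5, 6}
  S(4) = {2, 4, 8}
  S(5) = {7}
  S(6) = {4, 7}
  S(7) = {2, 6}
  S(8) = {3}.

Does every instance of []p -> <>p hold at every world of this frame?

Yes

By correspondence theory, D is valid on a frame iff S is serial.
Serial: yes — every world has a successor (e.g. 1 S 3).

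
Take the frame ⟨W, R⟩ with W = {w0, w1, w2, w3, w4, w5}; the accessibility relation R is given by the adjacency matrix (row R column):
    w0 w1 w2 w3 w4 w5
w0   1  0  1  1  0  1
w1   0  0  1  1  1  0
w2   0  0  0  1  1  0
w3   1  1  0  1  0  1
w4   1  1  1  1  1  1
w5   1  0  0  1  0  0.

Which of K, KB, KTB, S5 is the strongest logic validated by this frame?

Symmetric (axiom B): no — w0 R w2 but not w2 R w0.
Reflexive (axiom T): no — w1 is not related to itself.
Euclidean (axiom 5): no — w0 R w2 and w0 R w5, but not w2 R w5.
So F validates K; KB would additionally require R to be symmetric. The strongest is K.

K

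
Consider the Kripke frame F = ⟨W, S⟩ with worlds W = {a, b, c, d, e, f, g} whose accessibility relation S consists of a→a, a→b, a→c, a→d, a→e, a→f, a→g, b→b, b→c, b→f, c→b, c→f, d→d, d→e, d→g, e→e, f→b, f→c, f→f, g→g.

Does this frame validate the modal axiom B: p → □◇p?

No

Axiom B corresponds to the accessibility relation being symmetric.
Symmetric: no — a S b but not b S a.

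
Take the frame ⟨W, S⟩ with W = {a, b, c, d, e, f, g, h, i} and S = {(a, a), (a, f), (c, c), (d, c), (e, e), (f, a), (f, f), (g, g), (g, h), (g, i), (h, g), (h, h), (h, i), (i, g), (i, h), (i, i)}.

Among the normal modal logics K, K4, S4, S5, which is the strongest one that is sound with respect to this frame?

K4

Transitive (axiom 4): yes — every two-step S-path is closed by a direct edge.
Reflexive (axiom T): no — b is not related to itself.
Euclidean (axiom 5): yes — any two successors of a common world are S-related.
So F validates K, K4; S4 would additionally require S to be reflexive. The strongest is K4.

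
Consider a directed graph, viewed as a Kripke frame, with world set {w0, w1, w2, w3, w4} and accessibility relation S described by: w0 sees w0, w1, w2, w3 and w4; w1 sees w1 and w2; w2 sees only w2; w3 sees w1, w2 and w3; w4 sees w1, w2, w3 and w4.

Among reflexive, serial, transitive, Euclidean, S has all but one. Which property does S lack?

Euclidean

Reflexive: yes — every world is S-related to itself.
Serial: yes — every world has a successor (e.g. w0 S w0).
Transitive: yes — every two-step S-path is closed by a direct edge.
Euclidean: no — w0 S w1 and w0 S w3, but not w1 S w3.
Only Euclidean fails.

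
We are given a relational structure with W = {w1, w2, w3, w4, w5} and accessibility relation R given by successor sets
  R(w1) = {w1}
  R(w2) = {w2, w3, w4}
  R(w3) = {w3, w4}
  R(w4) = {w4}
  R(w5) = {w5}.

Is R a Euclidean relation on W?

No

Euclidean: no — w2 R w4 and w2 R w3, but not w4 R w3.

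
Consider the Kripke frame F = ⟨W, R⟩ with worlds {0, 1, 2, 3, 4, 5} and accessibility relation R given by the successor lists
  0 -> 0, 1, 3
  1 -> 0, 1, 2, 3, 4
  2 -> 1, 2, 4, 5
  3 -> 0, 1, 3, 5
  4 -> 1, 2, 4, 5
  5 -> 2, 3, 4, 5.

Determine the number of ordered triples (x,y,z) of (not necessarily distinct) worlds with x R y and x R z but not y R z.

20

Enumerating: (1,0,2), (1,0,4), (1,2,0), (1,2,3), (1,3,2), (1,3,4), (1,4,0), (1,4,3), (2,1,5), (2,5,1), (3,0,5), (3,1,5), … and 8 more.
Total: 20.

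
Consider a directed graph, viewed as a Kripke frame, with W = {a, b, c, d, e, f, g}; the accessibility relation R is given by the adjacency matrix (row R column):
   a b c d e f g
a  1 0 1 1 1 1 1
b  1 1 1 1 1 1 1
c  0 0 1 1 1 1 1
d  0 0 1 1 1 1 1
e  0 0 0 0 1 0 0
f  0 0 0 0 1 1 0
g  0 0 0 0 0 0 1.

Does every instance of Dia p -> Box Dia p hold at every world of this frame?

Axiom 5 corresponds to the accessibility relation being Euclidean.
Euclidean: no — a R e and a R c, but not e R c.

No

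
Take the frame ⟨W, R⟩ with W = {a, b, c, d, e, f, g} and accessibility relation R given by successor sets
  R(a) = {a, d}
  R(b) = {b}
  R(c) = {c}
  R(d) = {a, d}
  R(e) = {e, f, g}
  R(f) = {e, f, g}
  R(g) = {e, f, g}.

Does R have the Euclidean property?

Euclidean: yes — any two successors of a common world are R-related.

Yes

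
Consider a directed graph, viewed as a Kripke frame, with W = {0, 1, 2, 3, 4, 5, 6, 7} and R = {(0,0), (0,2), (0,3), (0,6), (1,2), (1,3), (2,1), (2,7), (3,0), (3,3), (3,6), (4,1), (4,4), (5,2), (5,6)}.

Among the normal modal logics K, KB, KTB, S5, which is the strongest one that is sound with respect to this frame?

Symmetric (axiom B): no — 0 R 2 but not 2 R 0.
Reflexive (axiom T): no — 1 is not related to itself.
Euclidean (axiom 5): no — 0 R 2 and 0 R 3, but not 2 R 3.
So F validates K; KB would additionally require R to be symmetric. The strongest is K.

K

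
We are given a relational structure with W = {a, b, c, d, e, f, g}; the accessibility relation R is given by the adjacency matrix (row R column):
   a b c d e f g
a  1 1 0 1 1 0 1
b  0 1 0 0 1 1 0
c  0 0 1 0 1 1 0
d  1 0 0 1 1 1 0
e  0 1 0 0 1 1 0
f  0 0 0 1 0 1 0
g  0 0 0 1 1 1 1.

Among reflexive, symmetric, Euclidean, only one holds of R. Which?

Reflexive: yes — every world is R-related to itself.
Symmetric: no — a R b but not b R a.
Euclidean: no — a R b and a R d, but not b R d.
Only reflexive holds.

reflexive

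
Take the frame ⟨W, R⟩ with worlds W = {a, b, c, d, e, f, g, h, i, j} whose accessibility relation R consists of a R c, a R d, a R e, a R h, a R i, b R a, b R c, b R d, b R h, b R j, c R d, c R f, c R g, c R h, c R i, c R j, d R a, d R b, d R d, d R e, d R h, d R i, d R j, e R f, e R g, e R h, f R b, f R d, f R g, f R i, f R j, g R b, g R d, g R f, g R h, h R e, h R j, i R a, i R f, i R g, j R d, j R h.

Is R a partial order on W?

Reflexive: no — a is not related to itself.
Transitive: no — a R c and c R f, but not a R f.
Antisymmetric: no — a R d and d R a with a ≠ d.
So R is not a partial order.

No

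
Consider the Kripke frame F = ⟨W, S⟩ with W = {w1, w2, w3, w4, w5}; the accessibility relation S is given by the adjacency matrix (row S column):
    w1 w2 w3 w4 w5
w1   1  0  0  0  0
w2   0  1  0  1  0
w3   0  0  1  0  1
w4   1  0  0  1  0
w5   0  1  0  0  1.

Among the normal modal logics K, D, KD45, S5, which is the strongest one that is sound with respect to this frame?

D

Serial (axiom D): yes — every world has a successor (e.g. w1 S w1).
Euclidean (axiom 5): no — w2 S w4 and w2 S w2, but not w4 S w2.
Transitive (axiom 4): no — w2 S w4 and w4 S w1, but not w2 S w1.
Reflexive (axiom T): yes — every world is S-related to itself.
So F validates K, D; KD45 would additionally require S to be Euclidean and transitive. The strongest is D.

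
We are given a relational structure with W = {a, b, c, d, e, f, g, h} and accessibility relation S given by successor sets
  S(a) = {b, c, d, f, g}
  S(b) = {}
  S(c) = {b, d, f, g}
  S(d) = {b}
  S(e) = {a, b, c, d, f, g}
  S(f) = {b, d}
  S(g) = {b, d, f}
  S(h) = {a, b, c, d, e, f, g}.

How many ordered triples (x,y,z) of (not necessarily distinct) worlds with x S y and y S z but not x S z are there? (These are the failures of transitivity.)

0

S is transitive; there are no such tuples.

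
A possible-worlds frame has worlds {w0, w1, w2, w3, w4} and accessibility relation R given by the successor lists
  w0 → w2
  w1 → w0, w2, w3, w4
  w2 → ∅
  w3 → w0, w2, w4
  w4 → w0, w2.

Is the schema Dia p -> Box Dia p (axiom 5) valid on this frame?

The schema 5 characterises exactly the Euclidean frames.
Euclidean: no — w1 R w0 and w1 R w3, but not w0 R w3.

No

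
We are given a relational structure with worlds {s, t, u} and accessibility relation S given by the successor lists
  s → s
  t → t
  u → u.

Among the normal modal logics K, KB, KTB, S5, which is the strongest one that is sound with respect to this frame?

Symmetric (axiom B): yes — every pair in S has its reverse in S.
Reflexive (axiom T): yes — every world is S-related to itself.
Euclidean (axiom 5): yes — any two successors of a common world are S-related.
So F validates K, KB, KTB, S5. The strongest is S5.

S5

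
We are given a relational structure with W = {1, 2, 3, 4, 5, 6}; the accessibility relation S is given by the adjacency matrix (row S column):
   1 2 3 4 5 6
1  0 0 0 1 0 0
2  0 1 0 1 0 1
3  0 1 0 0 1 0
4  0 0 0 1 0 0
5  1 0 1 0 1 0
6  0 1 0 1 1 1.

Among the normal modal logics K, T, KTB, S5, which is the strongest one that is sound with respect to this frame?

K

Reflexive (axiom T): no — 1 is not related to itself.
Symmetric (axiom B): no — 1 S 4 but not 4 S 1.
Euclidean (axiom 5): no — 2 S 4 and 2 S 6, but not 4 S 6.
So F validates K; T would additionally require S to be reflexive. The strongest is K.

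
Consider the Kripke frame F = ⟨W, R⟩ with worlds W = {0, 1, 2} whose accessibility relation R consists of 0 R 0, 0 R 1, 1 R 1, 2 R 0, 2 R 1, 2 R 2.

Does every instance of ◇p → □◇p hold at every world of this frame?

By correspondence theory, 5 is valid on a frame iff R is Euclidean.
Euclidean: no — 2 R 1 and 2 R 0, but not 1 R 0.

No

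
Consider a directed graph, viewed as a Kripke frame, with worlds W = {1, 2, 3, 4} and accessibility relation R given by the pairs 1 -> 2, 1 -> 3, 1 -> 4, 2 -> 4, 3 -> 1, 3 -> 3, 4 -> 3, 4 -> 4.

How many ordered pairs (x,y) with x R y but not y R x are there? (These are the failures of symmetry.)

4

Enumerating: (1,2), (1,4), (2,4), (4,3).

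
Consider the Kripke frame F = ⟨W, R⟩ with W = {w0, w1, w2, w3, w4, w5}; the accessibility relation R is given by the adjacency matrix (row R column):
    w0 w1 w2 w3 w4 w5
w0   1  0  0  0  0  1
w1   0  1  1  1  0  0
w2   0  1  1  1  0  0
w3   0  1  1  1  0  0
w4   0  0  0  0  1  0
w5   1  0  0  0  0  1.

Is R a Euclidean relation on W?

Yes

Euclidean: yes — any two successors of a common world are R-related.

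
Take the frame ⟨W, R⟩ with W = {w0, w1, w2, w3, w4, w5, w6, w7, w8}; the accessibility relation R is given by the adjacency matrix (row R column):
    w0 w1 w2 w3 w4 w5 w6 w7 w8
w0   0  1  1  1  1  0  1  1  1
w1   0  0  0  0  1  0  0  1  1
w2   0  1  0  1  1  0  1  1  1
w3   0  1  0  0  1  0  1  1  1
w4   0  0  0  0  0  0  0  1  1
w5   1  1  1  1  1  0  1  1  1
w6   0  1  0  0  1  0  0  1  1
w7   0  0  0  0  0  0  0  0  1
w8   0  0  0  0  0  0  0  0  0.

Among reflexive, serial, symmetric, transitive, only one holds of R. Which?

transitive

Reflexive: no — w0 is not related to itself.
Serial: no — w8 has no R-successor.
Symmetric: no — w0 R w1 but not w1 R w0.
Transitive: yes — every two-step R-path is closed by a direct edge.
Only transitive holds.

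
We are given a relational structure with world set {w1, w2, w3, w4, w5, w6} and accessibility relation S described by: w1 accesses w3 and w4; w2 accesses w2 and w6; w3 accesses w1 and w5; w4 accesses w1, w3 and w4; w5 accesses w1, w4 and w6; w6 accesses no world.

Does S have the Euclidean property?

No

Euclidean: no — w1 S w3 and w1 S w4, but not w3 S w4.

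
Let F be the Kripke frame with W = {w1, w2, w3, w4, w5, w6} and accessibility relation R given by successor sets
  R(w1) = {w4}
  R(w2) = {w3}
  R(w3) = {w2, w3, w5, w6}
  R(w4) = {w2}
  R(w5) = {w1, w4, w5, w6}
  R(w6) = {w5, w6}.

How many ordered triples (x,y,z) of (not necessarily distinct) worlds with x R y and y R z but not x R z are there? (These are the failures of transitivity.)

Enumerating: (w1,w4,w2), (w2,w3,w2), (w2,w3,w5), (w2,w3,w6), (w3,w5,w1), (w3,w5,w4), (w4,w2,w3), (w5,w4,w2), (w6,w5,w1), (w6,w5,w4).

10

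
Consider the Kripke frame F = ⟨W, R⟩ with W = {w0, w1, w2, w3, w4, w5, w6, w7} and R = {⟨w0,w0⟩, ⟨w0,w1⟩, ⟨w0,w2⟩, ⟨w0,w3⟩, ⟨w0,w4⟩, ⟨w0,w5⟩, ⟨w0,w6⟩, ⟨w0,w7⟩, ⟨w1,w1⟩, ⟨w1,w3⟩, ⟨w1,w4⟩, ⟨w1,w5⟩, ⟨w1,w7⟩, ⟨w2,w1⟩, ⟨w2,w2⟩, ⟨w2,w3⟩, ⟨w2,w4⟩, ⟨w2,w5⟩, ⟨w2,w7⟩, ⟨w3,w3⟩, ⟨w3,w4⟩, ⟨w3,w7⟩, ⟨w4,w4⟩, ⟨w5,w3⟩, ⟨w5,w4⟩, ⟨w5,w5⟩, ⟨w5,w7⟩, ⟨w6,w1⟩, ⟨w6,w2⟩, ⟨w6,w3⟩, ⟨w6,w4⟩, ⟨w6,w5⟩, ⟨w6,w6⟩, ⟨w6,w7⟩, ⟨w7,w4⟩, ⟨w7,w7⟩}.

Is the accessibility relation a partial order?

Reflexive: yes — every world is R-related to itself.
Transitive: yes — every two-step R-path is closed by a direct edge.
Antisymmetric: yes — no distinct pair is related both ways.
So R is a partial order.

Yes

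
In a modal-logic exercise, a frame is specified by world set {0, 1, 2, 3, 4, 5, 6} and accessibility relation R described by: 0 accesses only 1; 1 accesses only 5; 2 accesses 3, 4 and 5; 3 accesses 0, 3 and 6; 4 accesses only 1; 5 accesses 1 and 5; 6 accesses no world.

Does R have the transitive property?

Transitive: no — 0 R 1 and 1 R 5, but not 0 R 5.

No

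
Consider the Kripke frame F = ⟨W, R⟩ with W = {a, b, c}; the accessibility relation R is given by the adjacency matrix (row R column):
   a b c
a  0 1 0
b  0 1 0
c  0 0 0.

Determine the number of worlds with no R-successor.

Enumerating: c.

1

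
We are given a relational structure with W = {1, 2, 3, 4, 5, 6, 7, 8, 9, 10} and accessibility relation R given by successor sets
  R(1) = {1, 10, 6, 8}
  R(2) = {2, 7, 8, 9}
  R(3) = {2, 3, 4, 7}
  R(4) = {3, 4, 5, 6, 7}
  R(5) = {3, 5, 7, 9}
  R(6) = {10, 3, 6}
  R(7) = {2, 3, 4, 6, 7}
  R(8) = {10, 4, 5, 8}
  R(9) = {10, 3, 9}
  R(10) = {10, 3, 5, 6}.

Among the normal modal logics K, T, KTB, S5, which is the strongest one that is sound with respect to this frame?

T

Reflexive (axiom T): yes — every world is R-related to itself.
Symmetric (axiom B): no — 1 R 10 but not 10 R 1.
Euclidean (axiom 5): no — 1 R 10 and 1 R 8, but not 10 R 8.
So F validates K, T; KTB would additionally require R to be symmetric. The strongest is T.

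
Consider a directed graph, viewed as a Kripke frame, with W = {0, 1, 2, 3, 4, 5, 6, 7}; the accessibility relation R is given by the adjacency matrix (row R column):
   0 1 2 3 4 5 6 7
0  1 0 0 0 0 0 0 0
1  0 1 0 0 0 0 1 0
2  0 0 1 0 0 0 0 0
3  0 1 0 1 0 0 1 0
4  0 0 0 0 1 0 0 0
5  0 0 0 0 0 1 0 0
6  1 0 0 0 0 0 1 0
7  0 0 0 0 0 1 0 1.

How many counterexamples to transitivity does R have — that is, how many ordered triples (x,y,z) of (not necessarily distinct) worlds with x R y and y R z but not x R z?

Enumerating: (1,6,0), (3,6,0).

2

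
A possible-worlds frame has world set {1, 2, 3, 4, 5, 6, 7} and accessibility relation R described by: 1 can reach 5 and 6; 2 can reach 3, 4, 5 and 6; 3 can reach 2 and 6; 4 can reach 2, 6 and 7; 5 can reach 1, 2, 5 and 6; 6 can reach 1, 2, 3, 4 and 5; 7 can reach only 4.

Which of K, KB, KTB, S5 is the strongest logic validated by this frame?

KB

Symmetric (axiom B): yes — every pair in R has its reverse in R.
Reflexive (axiom T): no — 1 is not related to itself.
Euclidean (axiom 5): no — 2 R 3 and 2 R 4, but not 3 R 4.
So F validates K, KB; KTB would additionally require R to be reflexive. The strongest is KB.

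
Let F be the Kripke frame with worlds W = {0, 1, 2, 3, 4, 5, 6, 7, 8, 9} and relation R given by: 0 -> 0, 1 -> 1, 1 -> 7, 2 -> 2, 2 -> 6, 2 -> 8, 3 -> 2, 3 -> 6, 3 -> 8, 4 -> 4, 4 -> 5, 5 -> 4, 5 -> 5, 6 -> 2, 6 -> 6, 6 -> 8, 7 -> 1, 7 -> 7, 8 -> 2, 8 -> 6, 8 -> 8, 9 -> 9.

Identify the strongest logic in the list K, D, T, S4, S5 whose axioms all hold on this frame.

Serial (axiom D): yes — every world has a successor (e.g. 0 R 0).
Reflexive (axiom T): no — 3 is not related to itself.
Transitive (axiom 4): yes — every two-step R-path is closed by a direct edge.
Euclidean (axiom 5): yes — any two successors of a common world are R-related.
So F validates K, D; T would additionally require R to be reflexive. The strongest is D.

D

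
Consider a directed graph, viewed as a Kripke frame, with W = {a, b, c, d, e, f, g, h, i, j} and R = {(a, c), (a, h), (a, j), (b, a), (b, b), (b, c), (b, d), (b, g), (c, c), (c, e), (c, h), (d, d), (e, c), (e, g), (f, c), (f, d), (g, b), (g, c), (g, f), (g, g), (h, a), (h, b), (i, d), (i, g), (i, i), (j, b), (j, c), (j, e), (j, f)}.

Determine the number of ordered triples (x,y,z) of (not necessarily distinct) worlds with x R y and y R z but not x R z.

Enumerating: (a,c,e), (a,h,a), (a,h,b), (a,j,b), (a,j,e), (a,j,f), (b,a,h), (b,a,j), (b,c,e), (b,c,h), (b,g,f), (c,e,g), … and 28 more.
Total: 40.

40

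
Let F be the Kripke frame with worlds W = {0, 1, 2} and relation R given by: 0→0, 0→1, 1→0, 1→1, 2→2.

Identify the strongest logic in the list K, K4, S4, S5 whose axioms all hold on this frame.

S5

Transitive (axiom 4): yes — every two-step R-path is closed by a direct edge.
Reflexive (axiom T): yes — every world is R-related to itself.
Euclidean (axiom 5): yes — any two successors of a common world are R-related.
So F validates K, K4, S4, S5. The strongest is S5.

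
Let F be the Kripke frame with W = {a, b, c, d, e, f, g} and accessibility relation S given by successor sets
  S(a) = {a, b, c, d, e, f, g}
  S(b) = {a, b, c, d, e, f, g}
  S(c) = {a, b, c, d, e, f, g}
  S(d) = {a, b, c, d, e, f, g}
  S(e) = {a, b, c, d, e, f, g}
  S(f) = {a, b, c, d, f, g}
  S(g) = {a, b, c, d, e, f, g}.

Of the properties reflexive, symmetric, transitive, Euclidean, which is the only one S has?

reflexive

Reflexive: yes — every world is S-related to itself.
Symmetric: no — e S f but not f S e.
Transitive: no — f S a and a S e, but not f S e.
Euclidean: no — a S f and a S e, but not f S e.
Only reflexive holds.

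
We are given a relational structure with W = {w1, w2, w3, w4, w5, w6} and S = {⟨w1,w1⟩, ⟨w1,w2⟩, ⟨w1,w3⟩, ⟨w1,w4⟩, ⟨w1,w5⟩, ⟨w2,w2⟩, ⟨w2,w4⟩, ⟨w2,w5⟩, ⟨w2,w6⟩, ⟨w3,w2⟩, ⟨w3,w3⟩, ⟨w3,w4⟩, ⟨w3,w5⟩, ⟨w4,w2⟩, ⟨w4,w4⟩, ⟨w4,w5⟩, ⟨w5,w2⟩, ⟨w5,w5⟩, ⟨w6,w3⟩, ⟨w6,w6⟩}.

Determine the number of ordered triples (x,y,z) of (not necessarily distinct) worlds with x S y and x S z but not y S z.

20

Enumerating: (w1,w2,w1), (w1,w2,w3), (w1,w3,w1), (w1,w4,w1), (w1,w4,w3), (w1,w5,w1), (w1,w5,w3), (w1,w5,w4), (w2,w4,w6), (w2,w5,w4), (w2,w5,w6), (w2,w6,w2), … and 8 more.
Total: 20.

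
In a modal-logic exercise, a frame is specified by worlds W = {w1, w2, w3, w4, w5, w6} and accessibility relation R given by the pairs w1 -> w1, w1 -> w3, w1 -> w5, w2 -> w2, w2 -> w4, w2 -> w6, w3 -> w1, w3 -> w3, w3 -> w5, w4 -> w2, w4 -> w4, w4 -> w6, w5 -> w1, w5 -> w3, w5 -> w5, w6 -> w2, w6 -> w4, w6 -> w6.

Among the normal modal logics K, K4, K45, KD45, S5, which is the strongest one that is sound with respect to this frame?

Transitive (axiom 4): yes — every two-step R-path is closed by a direct edge.
Euclidean (axiom 5): yes — any two successors of a common world are R-related.
Serial (axiom D): yes — every world has a successor (e.g. w1 R w1).
Reflexive (axiom T): yes — every world is R-related to itself.
So F validates K, K4, K45, KD45, S5. The strongest is S5.

S5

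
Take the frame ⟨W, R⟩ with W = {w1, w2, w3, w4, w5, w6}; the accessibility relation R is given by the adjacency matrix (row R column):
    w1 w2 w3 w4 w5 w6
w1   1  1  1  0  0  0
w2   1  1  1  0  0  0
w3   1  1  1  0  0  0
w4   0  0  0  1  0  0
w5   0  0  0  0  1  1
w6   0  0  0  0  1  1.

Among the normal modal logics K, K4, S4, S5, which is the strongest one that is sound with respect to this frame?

S5

Transitive (axiom 4): yes — every two-step R-path is closed by a direct edge.
Reflexive (axiom T): yes — every world is R-related to itself.
Euclidean (axiom 5): yes — any two successors of a common world are R-related.
So F validates K, K4, S4, S5. The strongest is S5.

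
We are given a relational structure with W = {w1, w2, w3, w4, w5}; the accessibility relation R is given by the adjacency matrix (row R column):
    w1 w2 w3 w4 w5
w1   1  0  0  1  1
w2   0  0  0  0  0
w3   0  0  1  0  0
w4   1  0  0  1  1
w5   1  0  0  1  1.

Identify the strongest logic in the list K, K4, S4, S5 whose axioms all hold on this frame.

Transitive (axiom 4): yes — every two-step R-path is closed by a direct edge.
Reflexive (axiom T): no — w2 is not related to itself.
Euclidean (axiom 5): yes — any two successors of a common world are R-related.
So F validates K, K4; S4 would additionally require R to be reflexive. The strongest is K4.

K4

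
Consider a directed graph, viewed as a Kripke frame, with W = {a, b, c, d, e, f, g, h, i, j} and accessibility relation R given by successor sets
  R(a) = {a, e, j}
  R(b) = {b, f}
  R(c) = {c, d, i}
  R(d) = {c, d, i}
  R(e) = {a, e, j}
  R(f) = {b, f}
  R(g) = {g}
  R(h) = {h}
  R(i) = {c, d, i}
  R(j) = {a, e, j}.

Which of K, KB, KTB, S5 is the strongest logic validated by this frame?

Symmetric (axiom B): yes — every pair in R has its reverse in R.
Reflexive (axiom T): yes — every world is R-related to itself.
Euclidean (axiom 5): yes — any two successors of a common world are R-related.
So F validates K, KB, KTB, S5. The strongest is S5.

S5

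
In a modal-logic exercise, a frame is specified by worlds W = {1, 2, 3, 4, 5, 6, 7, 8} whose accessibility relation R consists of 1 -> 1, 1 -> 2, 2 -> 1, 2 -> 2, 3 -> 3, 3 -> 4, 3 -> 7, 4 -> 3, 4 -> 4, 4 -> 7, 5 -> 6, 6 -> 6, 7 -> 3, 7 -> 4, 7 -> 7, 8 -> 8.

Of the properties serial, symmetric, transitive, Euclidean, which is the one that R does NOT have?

Serial: yes — every world has a successor (e.g. 1 R 1).
Symmetric: no — 5 R 6 but not 6 R 5.
Transitive: yes — every two-step R-path is closed by a direct edge.
Euclidean: yes — any two successors of a common world are R-related.
Only symmetric fails.

symmetric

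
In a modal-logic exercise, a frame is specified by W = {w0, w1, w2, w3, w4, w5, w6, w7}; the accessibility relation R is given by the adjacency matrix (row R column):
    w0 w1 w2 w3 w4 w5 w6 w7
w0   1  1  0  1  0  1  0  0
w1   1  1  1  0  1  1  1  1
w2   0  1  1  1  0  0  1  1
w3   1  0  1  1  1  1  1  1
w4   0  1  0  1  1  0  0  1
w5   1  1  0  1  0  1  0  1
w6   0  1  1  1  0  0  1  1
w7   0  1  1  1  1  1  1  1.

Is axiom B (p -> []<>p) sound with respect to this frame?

Yes

Axiom B corresponds to the accessibility relation being symmetric.
Symmetric: yes — every pair in R has its reverse in R.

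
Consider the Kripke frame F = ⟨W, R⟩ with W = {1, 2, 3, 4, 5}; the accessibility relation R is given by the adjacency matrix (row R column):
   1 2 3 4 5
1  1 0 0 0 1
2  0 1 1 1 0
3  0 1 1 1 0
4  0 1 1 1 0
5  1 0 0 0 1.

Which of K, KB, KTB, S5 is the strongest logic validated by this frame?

S5

Symmetric (axiom B): yes — every pair in R has its reverse in R.
Reflexive (axiom T): yes — every world is R-related to itself.
Euclidean (axiom 5): yes — any two successors of a common world are R-related.
So F validates K, KB, KTB, S5. The strongest is S5.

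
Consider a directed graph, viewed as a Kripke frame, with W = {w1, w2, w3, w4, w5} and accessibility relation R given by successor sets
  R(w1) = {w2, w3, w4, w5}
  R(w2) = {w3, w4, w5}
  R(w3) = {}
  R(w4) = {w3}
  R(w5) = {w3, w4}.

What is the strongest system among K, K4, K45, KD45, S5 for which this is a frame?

Transitive (axiom 4): yes — every two-step R-path is closed by a direct edge.
Euclidean (axiom 5): no — w1 R w3 and w1 R w2, but not w3 R w2.
Serial (axiom D): no — w3 has no R-successor.
Reflexive (axiom T): no — w1 is not related to itself.
So F validates K, K4; K45 would additionally require R to be Euclidean. The strongest is K4.

K4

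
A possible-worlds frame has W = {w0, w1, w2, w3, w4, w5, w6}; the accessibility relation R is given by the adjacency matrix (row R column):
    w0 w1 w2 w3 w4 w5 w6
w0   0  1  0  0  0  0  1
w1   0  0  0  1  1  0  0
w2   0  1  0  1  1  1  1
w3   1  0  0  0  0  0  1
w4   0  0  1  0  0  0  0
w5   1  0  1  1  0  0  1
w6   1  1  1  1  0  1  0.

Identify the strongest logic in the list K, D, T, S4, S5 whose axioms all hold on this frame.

Serial (axiom D): yes — every world has a successor (e.g. w0 R w1).
Reflexive (axiom T): no — w0 is not related to itself.
Transitive (axiom 4): no — w0 R w1 and w1 R w3, but not w0 R w3.
Euclidean (axiom 5): no — w0 R w1 and w0 R w6, but not w1 R w6.
So F validates K, D; T would additionally require R to be reflexive. The strongest is D.

D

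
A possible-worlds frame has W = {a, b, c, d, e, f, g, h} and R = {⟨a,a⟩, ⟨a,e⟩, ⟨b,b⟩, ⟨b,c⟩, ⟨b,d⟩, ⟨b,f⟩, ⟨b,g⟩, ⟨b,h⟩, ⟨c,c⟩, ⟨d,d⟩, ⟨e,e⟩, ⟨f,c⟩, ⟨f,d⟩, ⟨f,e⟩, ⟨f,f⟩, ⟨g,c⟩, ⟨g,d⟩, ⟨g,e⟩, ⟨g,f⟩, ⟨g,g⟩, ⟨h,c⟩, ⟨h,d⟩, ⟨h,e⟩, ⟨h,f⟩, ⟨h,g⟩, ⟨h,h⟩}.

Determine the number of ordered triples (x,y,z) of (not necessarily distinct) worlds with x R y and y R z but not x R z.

3

Enumerating: (b,f,e), (b,g,e), (b,h,e).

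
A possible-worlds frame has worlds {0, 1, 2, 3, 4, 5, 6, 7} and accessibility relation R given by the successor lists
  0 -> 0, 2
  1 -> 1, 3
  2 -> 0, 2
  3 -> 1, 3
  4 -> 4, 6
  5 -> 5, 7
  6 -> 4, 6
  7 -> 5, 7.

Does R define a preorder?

Yes

Reflexive: yes — every world is R-related to itself.
Transitive: yes — every two-step R-path is closed by a direct edge.
So R is a preorder.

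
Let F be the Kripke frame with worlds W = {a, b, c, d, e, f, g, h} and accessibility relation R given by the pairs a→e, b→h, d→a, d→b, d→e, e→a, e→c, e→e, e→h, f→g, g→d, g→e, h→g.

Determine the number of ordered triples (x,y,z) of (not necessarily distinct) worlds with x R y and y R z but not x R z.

Enumerating: (a,e,a), (a,e,c), (a,e,h), (b,h,g), (d,b,h), (d,e,c), (d,e,h), (e,h,g), (f,g,d), (f,g,e), (g,d,a), (g,d,b), (g,e,a), (g,e,c), (g,e,h), (h,g,d), (h,g,e).

17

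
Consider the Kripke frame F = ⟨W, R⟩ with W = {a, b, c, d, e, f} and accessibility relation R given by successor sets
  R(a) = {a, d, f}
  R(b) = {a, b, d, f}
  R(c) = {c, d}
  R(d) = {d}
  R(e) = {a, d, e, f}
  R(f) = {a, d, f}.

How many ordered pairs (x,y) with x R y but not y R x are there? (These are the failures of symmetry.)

9

Enumerating: (a,d), (b,a), (b,d), (b,f), (c,d), (e,a), (e,d), (e,f), (f,d).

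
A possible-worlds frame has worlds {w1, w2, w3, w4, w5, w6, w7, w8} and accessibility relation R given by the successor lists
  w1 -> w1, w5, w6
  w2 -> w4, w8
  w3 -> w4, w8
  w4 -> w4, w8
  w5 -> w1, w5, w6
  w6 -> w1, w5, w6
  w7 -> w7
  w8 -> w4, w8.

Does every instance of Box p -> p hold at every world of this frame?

Axiom T corresponds to the accessibility relation being reflexive.
Reflexive: no — w2 is not related to itself.

No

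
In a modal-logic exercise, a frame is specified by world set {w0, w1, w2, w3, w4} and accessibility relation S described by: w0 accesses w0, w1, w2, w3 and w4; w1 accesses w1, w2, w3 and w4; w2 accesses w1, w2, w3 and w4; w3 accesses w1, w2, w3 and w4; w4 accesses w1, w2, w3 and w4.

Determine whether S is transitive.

Transitive: yes — every two-step S-path is closed by a direct edge.

Yes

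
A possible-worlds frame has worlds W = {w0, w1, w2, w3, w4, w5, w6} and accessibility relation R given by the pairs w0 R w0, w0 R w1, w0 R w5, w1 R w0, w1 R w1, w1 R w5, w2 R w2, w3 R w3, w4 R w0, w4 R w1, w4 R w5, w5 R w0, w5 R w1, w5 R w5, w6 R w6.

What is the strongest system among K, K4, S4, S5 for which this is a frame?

Transitive (axiom 4): yes — every two-step R-path is closed by a direct edge.
Reflexive (axiom T): no — w4 is not related to itself.
Euclidean (axiom 5): yes — any two successors of a common world are R-related.
So F validates K, K4; S4 would additionally require R to be reflexive. The strongest is K4.

K4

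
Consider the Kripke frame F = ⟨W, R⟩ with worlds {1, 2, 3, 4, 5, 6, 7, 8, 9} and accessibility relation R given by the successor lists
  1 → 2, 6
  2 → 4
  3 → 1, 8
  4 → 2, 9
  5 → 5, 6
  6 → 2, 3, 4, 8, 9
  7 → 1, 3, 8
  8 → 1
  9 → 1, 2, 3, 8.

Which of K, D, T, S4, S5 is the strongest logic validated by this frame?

D

Serial (axiom D): yes — every world has a successor (e.g. 1 R 2).
Reflexive (axiom T): no — 1 is not related to itself.
Transitive (axiom 4): no — 1 R 2 and 2 R 4, but not 1 R 4.
Euclidean (axiom 5): no — 1 R 2 and 1 R 6, but not 2 R 6.
So F validates K, D; T would additionally require R to be reflexive. The strongest is D.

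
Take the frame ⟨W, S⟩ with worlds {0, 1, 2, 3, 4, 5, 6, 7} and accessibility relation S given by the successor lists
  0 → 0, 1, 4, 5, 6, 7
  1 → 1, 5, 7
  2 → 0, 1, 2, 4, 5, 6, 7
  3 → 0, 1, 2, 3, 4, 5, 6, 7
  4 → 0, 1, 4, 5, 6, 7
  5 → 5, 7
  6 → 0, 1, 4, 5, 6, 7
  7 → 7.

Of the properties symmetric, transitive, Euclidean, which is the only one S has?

transitive

Symmetric: no — 0 S 1 but not 1 S 0.
Transitive: yes — every two-step S-path is closed by a direct edge.
Euclidean: no — 0 S 1 and 0 S 4, but not 1 S 4.
Only transitive holds.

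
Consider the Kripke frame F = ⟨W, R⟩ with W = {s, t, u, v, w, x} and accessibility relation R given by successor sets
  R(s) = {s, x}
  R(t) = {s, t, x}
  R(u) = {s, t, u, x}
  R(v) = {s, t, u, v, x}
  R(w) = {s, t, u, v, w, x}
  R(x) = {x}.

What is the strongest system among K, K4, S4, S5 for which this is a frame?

Transitive (axiom 4): yes — every two-step R-path is closed by a direct edge.
Reflexive (axiom T): yes — every world is R-related to itself.
Euclidean (axiom 5): no — t R x and t R s, but not x R s.
So F validates K, K4, S4; S5 would additionally require R to be Euclidean. The strongest is S4.

S4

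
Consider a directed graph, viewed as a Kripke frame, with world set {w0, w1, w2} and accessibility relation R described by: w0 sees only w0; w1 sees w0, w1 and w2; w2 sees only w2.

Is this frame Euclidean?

Euclidean: no — w1 R w0 and w1 R w2, but not w0 R w2.

No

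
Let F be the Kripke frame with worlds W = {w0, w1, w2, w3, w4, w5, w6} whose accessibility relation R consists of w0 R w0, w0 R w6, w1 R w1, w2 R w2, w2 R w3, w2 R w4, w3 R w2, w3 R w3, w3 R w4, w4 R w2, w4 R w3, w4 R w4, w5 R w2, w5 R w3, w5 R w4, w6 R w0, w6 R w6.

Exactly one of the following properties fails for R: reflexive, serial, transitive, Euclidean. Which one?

reflexive

Reflexive: no — w5 is not related to itself.
Serial: yes — every world has a successor (e.g. w0 R w0).
Transitive: yes — every two-step R-path is closed by a direct edge.
Euclidean: yes — any two successors of a common world are R-related.
Only reflexive fails.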